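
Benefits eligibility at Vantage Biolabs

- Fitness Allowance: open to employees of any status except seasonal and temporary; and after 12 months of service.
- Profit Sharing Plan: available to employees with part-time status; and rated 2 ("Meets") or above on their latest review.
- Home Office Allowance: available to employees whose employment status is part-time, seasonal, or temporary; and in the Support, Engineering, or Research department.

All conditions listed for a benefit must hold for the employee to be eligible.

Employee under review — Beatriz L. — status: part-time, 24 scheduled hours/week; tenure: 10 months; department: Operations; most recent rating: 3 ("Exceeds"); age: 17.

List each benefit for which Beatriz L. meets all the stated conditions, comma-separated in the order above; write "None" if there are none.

Profit Sharing Plan

Fitness Allowance — status part-time ✓ (not excluded); service 10 months < 12 months ✗ → not eligible.
Profit Sharing Plan — status part-time ✓; rating 3 ≥ 2 ✓ → eligible.
Home Office Allowance — status part-time ✓; dept Operations ✗ → not eligible.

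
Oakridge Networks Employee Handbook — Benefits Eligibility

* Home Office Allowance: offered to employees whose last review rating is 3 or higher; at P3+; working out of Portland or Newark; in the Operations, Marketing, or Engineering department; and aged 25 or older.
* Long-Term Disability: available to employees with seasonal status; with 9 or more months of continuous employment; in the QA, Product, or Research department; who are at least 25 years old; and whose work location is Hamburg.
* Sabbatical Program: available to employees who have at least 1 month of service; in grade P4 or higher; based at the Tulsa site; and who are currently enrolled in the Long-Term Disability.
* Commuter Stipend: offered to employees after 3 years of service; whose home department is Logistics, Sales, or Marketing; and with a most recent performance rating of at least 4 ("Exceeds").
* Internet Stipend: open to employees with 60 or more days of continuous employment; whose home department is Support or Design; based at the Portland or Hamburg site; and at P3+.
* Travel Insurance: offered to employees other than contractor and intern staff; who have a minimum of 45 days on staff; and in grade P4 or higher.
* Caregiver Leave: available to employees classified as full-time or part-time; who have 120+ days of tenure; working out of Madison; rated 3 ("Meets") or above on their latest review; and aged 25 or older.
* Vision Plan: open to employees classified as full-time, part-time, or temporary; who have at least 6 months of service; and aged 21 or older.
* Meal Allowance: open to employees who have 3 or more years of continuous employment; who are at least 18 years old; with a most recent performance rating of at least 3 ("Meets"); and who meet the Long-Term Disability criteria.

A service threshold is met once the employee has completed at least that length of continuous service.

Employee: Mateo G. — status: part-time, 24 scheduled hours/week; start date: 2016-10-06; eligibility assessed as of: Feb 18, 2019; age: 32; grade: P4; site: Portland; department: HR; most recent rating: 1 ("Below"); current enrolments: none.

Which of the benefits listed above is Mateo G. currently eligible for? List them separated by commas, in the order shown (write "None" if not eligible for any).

Service from 2016-10-06 to Feb 18, 2019: 865 days.
Home Office Allowance — rating 1 < 3 ✗ → not eligible.
Long-Term Disability — status part-time ✗ (requires seasonal) → not eligible.
Sabbatical Program — service 865 days ≥ 1 month (≈30 days) ✓; grade P4 ≥ P4 ✓; site Portland ✗ (not Tulsa) → not eligible.
Commuter Stipend — service 865 days < 3 years (≈1095 days) ✗ → not eligible.
Internet Stipend — service 865 days ≥ 60 days ✓; dept HR ✗ → not eligible.
Travel Insurance — status part-time ✓ (not excluded); service 865 days ≥ 45 days ✓; grade P4 ≥ P4 ✓ → eligible.
Caregiver Leave — status part-time ✓; service 865 days ≥ 120 days ✓; site Portland ✗ (not Madison) → not eligible.
Vision Plan — status part-time ✓; service 865 days ≥ 6 months (≈180 days) ✓; age 32 ≥ 21 ✓ → eligible.
Meal Allowance — service 865 days < 3 years (≈1095 days) ✗ → not eligible.

Travel Insurance, Vision Plan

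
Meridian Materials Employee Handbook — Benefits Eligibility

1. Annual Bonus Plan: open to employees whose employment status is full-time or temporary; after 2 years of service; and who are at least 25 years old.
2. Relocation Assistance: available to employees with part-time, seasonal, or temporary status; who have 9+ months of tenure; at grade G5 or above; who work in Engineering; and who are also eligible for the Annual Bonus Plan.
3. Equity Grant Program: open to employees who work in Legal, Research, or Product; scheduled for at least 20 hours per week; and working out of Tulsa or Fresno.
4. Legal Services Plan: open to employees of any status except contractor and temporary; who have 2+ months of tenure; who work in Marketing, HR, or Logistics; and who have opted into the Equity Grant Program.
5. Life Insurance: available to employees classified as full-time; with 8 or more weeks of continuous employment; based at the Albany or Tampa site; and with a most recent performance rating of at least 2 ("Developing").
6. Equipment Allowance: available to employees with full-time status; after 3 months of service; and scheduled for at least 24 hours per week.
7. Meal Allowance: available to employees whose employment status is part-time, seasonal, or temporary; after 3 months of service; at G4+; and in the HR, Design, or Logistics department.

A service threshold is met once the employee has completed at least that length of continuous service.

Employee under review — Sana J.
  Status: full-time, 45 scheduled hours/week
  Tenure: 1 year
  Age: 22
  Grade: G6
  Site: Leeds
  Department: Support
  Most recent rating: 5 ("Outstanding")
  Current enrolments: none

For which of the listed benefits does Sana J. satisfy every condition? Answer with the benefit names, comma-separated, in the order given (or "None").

Equipment Allowance

Annual Bonus Plan — status full-time ✓; service 1 year < 2 years ✗ → not eligible.
Relocation Assistance — status full-time ✗ (requires part-time, seasonal, or temporary) → not eligible.
Equity Grant Program — dept Support ✗ → not eligible.
Legal Services Plan — status full-time ✓ (not excluded); service 1 year ≥ 2 months (≈60 days) ✓; dept Support ✗ → not eligible.
Life Insurance — status full-time ✓; service 1 year ≥ 8 weeks (≈56 days) ✓; site Leeds ✗ (not Albany or Tampa) → not eligible.
Equipment Allowance — status full-time ✓; service 1 year ≥ 3 months (≈90 days) ✓; 45 hrs/wk ≥ 24 ✓ → eligible.
Meal Allowance — status full-time ✗ (requires part-time, seasonal, or temporary) → not eligible.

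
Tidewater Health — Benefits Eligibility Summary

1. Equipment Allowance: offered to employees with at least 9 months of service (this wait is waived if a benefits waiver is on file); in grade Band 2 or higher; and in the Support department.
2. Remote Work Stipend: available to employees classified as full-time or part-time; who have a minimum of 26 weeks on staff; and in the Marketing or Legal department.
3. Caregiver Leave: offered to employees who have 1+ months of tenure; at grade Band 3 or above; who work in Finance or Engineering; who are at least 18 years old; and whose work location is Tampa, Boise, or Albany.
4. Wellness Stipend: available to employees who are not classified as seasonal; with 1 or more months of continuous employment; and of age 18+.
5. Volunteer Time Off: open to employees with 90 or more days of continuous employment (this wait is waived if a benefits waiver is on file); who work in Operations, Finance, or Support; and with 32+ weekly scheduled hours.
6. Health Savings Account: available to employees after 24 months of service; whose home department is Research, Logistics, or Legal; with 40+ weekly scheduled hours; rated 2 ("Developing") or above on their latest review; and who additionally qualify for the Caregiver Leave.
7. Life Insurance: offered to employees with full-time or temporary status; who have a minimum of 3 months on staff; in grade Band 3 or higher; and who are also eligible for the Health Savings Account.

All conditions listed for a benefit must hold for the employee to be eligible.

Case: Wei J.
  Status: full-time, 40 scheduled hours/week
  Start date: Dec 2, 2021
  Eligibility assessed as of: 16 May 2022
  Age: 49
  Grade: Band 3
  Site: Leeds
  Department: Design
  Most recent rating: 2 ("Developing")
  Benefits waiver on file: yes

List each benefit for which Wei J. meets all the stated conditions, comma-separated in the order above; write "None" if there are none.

Wellness Stipend

Service from Dec 2, 2021 to 16 May 2022: 165 days.
Equipment Allowance — benefits waiver on file ✓; grade Band 3 ≥ Band 2 ✓; dept Design ✗ → not eligible.
Remote Work Stipend — status full-time ✓; service 165 days < 26 weeks (≈182 days) ✗ → not eligible.
Caregiver Leave — service 165 days ≥ 1 month (≈30 days) ✓; grade Band 3 ≥ Band 3 ✓; dept Design ✗ → not eligible.
Wellness Stipend — status full-time ✓ (not excluded); service 165 days ≥ 1 month (≈30 days) ✓; age 49 ≥ 18 ✓ → eligible.
Volunteer Time Off — benefits waiver on file ✓; dept Design ✗ → not eligible.
Health Savings Account — service 165 days < 24 months (≈720 days) ✗ → not eligible.
Life Insurance — status full-time ✓; service 165 days ≥ 3 months (≈90 days) ✓; grade Band 3 ≥ Band 3 ✓; not eligible for Health Savings Account ✗ → not eligible.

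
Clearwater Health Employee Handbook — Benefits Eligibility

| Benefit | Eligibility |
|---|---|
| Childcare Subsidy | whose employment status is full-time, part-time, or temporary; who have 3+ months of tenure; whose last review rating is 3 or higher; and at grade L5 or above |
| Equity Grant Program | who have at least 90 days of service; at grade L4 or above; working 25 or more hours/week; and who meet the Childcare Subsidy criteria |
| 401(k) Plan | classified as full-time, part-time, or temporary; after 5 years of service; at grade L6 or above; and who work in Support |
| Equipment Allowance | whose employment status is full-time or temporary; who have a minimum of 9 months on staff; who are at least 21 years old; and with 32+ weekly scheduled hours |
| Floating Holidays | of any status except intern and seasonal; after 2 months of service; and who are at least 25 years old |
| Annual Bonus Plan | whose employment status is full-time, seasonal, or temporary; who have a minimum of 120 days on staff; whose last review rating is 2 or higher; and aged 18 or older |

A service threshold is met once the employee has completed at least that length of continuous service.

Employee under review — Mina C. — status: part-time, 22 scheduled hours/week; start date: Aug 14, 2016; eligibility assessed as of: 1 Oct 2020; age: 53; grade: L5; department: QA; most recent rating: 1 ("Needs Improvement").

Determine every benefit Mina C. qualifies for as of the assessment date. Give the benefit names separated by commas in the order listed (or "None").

Floating Holidays

Service from Aug 14, 2016 to 1 Oct 2020: 1509 days.
Childcare Subsidy — status part-time ✓; service 1509 days ≥ 3 months (≈90 days) ✓; rating 1 < 3 ✗ → not eligible.
Equity Grant Program — service 1509 days ≥ 90 days ✓; grade L5 ≥ L4 ✓; 22 hrs/wk < 25 ✗ → not eligible.
401(k) Plan — status part-time ✓; service 1509 days < 5 years (≈1825 days) ✗ → not eligible.
Equipment Allowance — status part-time ✗ (requires full-time or temporary) → not eligible.
Floating Holidays — status part-time ✓ (not excluded); service 1509 days ≥ 2 months (≈60 days) ✓; age 53 ≥ 25 ✓ → eligible.
Annual Bonus Plan — status part-time ✗ (requires full-time, seasonal, or temporary) → not eligible.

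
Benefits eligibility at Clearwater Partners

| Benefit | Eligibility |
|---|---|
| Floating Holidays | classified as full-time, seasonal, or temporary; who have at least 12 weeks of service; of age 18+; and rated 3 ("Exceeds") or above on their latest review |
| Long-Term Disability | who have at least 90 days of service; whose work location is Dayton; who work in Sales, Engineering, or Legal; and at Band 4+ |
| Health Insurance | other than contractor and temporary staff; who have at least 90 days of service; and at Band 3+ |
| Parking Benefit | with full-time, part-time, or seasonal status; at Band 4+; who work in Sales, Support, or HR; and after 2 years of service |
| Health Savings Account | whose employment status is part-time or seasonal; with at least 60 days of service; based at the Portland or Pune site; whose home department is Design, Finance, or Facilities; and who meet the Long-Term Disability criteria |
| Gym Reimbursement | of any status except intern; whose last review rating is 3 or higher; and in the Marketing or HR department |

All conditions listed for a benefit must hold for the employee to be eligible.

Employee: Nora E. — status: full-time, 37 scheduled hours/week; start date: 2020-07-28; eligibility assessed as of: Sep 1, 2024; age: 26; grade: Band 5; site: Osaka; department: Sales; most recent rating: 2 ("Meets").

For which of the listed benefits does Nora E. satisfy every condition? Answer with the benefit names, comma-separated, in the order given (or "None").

Service from 2020-07-28 to Sep 1, 2024: 1496 days.
Floating Holidays — status full-time ✓; service 1496 days ≥ 12 weeks (≈84 days) ✓; age 26 ≥ 18 ✓; rating 2 < 3 ✗ → not eligible.
Long-Term Disability — service 1496 days ≥ 90 days ✓; site Osaka ✗ (not Dayton) → not eligible.
Health Insurance — status full-time ✓ (not excluded); service 1496 days ≥ 90 days ✓; grade Band 5 ≥ Band 3 ✓ → eligible.
Parking Benefit — status full-time ✓; grade Band 5 ≥ Band 4 ✓; dept Sales ✓; service 1496 days ≥ 2 years (≈730 days) ✓ → eligible.
Health Savings Account — status full-time ✗ (requires part-time or seasonal) → not eligible.
Gym Reimbursement — status full-time ✓ (not excluded); rating 2 < 3 ✗ → not eligible.

Health Insurance, Parking Benefit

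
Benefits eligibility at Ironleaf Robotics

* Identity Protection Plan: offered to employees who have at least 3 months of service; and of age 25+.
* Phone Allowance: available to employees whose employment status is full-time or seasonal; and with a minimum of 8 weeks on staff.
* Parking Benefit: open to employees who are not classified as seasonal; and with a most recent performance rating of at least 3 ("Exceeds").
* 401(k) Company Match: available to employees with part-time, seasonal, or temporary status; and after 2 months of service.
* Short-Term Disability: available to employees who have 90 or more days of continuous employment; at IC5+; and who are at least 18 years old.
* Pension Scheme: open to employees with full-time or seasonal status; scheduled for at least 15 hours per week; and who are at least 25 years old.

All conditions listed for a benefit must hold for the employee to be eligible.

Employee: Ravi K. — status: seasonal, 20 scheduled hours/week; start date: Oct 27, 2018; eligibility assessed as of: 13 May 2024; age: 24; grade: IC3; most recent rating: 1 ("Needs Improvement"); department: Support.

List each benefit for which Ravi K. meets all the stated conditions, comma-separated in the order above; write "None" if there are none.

Phone Allowance, 401(k) Company Match

Service from Oct 27, 2018 to 13 May 2024: 2025 days.
Identity Protection Plan — service 2025 days ≥ 3 months (≈90 days) ✓; age 24 < 25 ✗ → not eligible.
Phone Allowance — status seasonal ✓; service 2025 days ≥ 8 weeks (≈56 days) ✓ → eligible.
Parking Benefit — status seasonal ✗ (excluded) → not eligible.
401(k) Company Match — status seasonal ✓; service 2025 days ≥ 2 months (≈60 days) ✓ → eligible.
Short-Term Disability — service 2025 days ≥ 90 days ✓; grade IC3 < IC5 ✗ → not eligible.
Pension Scheme — status seasonal ✓; 20 hrs/wk ≥ 15 ✓; age 24 < 25 ✗ → not eligible.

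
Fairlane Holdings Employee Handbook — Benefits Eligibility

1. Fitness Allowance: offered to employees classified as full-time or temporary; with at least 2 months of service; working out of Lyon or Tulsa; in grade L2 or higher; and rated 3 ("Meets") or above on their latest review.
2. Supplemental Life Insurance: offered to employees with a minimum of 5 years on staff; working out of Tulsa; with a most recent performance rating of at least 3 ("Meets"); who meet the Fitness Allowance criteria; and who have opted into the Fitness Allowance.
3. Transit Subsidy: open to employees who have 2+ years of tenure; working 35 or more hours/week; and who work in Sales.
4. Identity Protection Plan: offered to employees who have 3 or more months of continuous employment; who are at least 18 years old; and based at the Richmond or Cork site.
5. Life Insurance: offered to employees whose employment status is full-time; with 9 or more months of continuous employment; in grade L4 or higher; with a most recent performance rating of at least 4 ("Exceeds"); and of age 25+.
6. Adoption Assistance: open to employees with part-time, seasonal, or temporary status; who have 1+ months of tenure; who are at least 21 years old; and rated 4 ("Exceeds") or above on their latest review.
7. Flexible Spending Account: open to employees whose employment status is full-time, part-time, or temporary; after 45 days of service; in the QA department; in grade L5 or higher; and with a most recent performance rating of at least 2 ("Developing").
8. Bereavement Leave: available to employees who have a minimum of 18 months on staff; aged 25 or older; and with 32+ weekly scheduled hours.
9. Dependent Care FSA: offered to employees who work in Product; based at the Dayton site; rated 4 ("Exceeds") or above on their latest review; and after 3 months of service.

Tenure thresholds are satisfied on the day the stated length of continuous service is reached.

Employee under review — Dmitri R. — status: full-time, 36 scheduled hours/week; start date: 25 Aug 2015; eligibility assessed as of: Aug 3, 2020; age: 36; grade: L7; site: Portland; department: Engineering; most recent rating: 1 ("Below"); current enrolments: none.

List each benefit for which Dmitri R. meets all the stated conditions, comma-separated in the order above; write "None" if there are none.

Service from 25 Aug 2015 to Aug 3, 2020: 1805 days.
Fitness Allowance — status full-time ✓; service 1805 days ≥ 2 months (≈60 days) ✓; site Portland ✗ (not Lyon or Tulsa) → not eligible.
Supplemental Life Insurance — service 1805 days < 5 years (≈1825 days) ✗ → not eligible.
Transit Subsidy — service 1805 days ≥ 2 years (≈730 days) ✓; 36 hrs/wk ≥ 35 ✓; dept Engineering ✗ → not eligible.
Identity Protection Plan — service 1805 days ≥ 3 months (≈90 days) ✓; age 36 ≥ 18 ✓; site Portland ✗ (not Richmond or Cork) → not eligible.
Life Insurance — status full-time ✓; service 1805 days ≥ 9 months (≈270 days) ✓; grade L7 ≥ L4 ✓; rating 1 < 4 ✗ → not eligible.
Adoption Assistance — status full-time ✗ (requires part-time, seasonal, or temporary) → not eligible.
Flexible Spending Account — status full-time ✓; service 1805 days ≥ 45 days ✓; dept Engineering ✗ → not eligible.
Bereavement Leave — service 1805 days ≥ 18 months (≈540 days) ✓; age 36 ≥ 25 ✓; 36 hrs/wk ≥ 32 ✓ → eligible.
Dependent Care FSA — dept Engineering ✗ → not eligible.

Bereavement Leave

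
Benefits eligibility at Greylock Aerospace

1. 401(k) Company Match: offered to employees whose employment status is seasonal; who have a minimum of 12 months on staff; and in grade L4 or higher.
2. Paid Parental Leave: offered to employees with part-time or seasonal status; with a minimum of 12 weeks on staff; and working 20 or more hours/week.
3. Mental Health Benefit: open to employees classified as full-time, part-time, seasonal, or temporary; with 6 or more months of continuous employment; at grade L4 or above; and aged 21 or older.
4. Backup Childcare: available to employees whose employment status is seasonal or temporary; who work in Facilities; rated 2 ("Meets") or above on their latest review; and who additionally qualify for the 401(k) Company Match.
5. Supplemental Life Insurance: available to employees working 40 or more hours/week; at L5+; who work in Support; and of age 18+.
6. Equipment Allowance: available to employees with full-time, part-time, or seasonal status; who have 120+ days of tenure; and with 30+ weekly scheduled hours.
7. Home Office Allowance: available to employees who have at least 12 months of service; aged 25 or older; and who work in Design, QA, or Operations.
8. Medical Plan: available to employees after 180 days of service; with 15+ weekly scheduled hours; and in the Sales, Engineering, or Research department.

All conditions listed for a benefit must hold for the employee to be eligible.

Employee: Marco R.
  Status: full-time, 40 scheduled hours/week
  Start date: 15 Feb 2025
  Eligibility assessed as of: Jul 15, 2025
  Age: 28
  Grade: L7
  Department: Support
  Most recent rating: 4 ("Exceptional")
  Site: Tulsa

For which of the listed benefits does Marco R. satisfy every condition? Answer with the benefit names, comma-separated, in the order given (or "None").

Supplemental Life Insurance, Equipment Allowance

Service from 15 Feb 2025 to Jul 15, 2025: 150 days.
401(k) Company Match — status full-time ✗ (requires seasonal) → not eligible.
Paid Parental Leave — status full-time ✗ (requires part-time or seasonal) → not eligible.
Mental Health Benefit — status full-time ✓; service 150 days < 6 months (≈180 days) ✗ → not eligible.
Backup Childcare — status full-time ✗ (requires seasonal or temporary) → not eligible.
Supplemental Life Insurance — 40 hrs/wk ≥ 40 ✓; grade L7 ≥ L5 ✓; dept Support ✓; age 28 ≥ 18 ✓ → eligible.
Equipment Allowance — status full-time ✓; service 150 days ≥ 120 days ✓; 40 hrs/wk ≥ 30 ✓ → eligible.
Home Office Allowance — service 150 days < 12 months (≈360 days) ✗ → not eligible.
Medical Plan — service 150 days < 180 days ✗ → not eligible.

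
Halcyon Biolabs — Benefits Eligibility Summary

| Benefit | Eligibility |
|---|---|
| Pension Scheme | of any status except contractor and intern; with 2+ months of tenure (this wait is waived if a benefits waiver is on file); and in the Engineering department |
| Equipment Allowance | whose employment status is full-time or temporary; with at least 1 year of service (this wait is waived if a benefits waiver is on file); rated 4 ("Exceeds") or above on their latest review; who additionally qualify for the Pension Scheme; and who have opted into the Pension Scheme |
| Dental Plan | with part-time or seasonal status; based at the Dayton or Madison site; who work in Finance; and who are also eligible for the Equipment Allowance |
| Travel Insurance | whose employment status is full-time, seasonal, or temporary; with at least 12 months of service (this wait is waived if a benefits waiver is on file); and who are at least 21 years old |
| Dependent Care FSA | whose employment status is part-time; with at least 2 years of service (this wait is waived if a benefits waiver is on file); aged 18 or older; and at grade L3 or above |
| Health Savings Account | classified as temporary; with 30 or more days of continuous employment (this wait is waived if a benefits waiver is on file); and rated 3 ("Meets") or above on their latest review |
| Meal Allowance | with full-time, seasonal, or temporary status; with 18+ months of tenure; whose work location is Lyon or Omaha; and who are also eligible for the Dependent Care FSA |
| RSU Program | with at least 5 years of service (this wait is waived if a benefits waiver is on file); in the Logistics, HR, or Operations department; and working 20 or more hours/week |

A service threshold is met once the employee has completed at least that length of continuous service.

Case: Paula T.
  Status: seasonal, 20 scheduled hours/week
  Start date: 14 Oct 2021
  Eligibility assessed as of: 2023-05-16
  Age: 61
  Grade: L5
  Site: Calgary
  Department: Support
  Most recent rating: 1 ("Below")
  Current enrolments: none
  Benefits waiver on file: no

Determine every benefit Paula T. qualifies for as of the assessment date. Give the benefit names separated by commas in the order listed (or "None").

Service from 14 Oct 2021 to 2023-05-16: 579 days.
Pension Scheme — status seasonal ✓ (not excluded); no waiver, service 579 days ≥ 2 months (≈60 days) ✓; dept Support ✗ → not eligible.
Equipment Allowance — status seasonal ✗ (requires full-time or temporary) → not eligible.
Dental Plan — status seasonal ✓; site Calgary ✗ (not Dayton or Madison) → not eligible.
Travel Insurance — status seasonal ✓; no waiver, service 579 days ≥ 12 months (≈360 days) ✓; age 61 ≥ 21 ✓ → eligible.
Dependent Care FSA — status seasonal ✗ (requires part-time) → not eligible.
Health Savings Account — status seasonal ✗ (requires temporary) → not eligible.
Meal Allowance — status seasonal ✓; service 579 days ≥ 18 months (≈540 days) ✓; site Calgary ✗ (not Lyon or Omaha) → not eligible.
RSU Program — no waiver, service 579 days < 5 years (≈1825 days) ✗ → not eligible.

Travel Insurance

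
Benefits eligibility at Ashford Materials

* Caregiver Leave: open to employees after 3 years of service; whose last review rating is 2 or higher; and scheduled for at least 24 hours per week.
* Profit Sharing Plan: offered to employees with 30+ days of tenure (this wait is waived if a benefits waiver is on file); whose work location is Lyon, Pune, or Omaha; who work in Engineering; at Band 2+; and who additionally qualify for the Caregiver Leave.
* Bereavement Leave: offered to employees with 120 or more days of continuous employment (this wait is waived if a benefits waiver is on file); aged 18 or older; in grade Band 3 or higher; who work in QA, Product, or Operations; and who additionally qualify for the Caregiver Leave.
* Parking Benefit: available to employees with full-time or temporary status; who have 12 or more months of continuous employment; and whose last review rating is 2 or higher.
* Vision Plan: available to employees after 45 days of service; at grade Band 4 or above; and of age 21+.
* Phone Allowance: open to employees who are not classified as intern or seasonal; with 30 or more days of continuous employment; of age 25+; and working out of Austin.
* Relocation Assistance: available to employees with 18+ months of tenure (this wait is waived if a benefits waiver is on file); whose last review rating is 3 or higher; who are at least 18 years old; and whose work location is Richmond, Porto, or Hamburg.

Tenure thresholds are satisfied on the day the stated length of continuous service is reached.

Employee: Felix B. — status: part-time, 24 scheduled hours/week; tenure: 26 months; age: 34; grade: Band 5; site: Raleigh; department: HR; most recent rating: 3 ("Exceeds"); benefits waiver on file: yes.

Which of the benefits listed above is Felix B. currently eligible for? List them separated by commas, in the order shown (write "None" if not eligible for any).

Vision Plan

Caregiver Leave — service 26 months < 3 years (≈1095 days) ✗ → not eligible.
Profit Sharing Plan — benefits waiver on file ✓; site Raleigh ✗ (not Lyon, Pune, or Omaha) → not eligible.
Bereavement Leave — benefits waiver on file ✓; age 34 ≥ 18 ✓; grade Band 5 ≥ Band 3 ✓; dept HR ✗ → not eligible.
Parking Benefit — status part-time ✗ (requires full-time or temporary) → not eligible.
Vision Plan — service 26 months ≥ 45 days ✓; grade Band 5 ≥ Band 4 ✓; age 34 ≥ 21 ✓ → eligible.
Phone Allowance — status part-time ✓ (not excluded); service 26 months ≥ 30 days ✓; age 34 ≥ 25 ✓; site Raleigh ✗ (not Austin) → not eligible.
Relocation Assistance — benefits waiver on file ✓; rating 3 ≥ 3 ✓; age 34 ≥ 18 ✓; site Raleigh ✗ (not Richmond, Porto, or Hamburg) → not eligible.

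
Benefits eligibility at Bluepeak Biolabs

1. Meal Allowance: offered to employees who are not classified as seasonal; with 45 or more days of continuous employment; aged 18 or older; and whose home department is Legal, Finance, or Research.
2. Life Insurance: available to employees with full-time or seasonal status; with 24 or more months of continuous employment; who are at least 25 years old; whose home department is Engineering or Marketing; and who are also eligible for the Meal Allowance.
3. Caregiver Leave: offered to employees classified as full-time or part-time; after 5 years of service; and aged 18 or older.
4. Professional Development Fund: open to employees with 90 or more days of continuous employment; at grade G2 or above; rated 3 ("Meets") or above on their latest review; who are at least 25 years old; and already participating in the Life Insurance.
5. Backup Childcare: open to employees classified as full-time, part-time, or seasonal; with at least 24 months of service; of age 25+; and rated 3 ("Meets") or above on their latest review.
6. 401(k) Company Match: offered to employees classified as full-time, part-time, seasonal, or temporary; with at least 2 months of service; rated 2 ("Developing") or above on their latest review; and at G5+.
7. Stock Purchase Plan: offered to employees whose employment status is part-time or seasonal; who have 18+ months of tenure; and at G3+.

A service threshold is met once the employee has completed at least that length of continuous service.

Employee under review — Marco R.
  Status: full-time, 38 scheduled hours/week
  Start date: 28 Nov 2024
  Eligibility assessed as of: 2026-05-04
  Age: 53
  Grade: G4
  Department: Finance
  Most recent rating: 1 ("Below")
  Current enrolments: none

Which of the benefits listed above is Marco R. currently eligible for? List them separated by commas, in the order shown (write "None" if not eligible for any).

Meal Allowance

Service from 28 Nov 2024 to 2026-05-04: 522 days.
Meal Allowance — status full-time ✓ (not excluded); service 522 days ≥ 45 days ✓; age 53 ≥ 18 ✓; dept Finance ✓ → eligible.
Life Insurance — status full-time ✓; service 522 days < 24 months (≈720 days) ✗ → not eligible.
Caregiver Leave — status full-time ✓; service 522 days < 5 years (≈1825 days) ✗ → not eligible.
Professional Development Fund — service 522 days ≥ 90 days ✓; grade G4 ≥ G2 ✓; rating 1 < 3 ✗ → not eligible.
Backup Childcare — status full-time ✓; service 522 days < 24 months (≈720 days) ✗ → not eligible.
401(k) Company Match — status full-time ✓; service 522 days ≥ 2 months (≈60 days) ✓; rating 1 < 2 ✗ → not eligible.
Stock Purchase Plan — status full-time ✗ (requires part-time or seasonal) → not eligible.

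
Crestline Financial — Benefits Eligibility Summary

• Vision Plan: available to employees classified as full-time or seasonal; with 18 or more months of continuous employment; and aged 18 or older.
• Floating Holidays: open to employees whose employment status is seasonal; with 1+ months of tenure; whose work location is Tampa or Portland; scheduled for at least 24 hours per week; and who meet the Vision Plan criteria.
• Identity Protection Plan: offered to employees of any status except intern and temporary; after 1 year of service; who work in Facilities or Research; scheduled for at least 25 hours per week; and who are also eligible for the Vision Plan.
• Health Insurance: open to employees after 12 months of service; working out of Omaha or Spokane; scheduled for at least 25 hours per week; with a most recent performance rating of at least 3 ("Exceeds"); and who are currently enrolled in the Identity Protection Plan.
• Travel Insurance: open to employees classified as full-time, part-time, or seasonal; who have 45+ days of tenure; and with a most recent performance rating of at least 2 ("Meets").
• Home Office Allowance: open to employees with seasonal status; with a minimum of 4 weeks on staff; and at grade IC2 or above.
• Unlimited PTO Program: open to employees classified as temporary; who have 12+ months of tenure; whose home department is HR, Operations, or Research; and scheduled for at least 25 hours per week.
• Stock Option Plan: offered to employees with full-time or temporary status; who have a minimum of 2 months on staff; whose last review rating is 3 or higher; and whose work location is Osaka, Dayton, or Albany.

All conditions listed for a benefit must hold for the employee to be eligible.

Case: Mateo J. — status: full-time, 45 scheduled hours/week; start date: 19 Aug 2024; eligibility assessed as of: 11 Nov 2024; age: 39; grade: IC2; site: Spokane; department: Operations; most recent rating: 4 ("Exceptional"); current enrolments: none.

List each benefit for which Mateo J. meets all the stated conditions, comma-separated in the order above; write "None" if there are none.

Service from 19 Aug 2024 to 11 Nov 2024: 84 days.
Vision Plan — status full-time ✓; service 84 days < 18 months (≈540 days) ✗ → not eligible.
Floating Holidays — status full-time ✗ (requires seasonal) → not eligible.
Identity Protection Plan — status full-time ✓ (not excluded); service 84 days < 1 year (≈365 days) ✗ → not eligible.
Health Insurance — service 84 days < 12 months (≈360 days) ✗ → not eligible.
Travel Insurance — status full-time ✓; service 84 days ≥ 45 days ✓; rating 4 ≥ 2 ✓ → eligible.
Home Office Allowance — status full-time ✗ (requires seasonal) → not eligible.
Unlimited PTO Program — status full-time ✗ (requires temporary) → not eligible.
Stock Option Plan — status full-time ✓; service 84 days ≥ 2 months (≈60 days) ✓; rating 4 ≥ 3 ✓; site Spokane ✗ (not Osaka, Dayton, or Albany) → not eligible.

Travel Insurance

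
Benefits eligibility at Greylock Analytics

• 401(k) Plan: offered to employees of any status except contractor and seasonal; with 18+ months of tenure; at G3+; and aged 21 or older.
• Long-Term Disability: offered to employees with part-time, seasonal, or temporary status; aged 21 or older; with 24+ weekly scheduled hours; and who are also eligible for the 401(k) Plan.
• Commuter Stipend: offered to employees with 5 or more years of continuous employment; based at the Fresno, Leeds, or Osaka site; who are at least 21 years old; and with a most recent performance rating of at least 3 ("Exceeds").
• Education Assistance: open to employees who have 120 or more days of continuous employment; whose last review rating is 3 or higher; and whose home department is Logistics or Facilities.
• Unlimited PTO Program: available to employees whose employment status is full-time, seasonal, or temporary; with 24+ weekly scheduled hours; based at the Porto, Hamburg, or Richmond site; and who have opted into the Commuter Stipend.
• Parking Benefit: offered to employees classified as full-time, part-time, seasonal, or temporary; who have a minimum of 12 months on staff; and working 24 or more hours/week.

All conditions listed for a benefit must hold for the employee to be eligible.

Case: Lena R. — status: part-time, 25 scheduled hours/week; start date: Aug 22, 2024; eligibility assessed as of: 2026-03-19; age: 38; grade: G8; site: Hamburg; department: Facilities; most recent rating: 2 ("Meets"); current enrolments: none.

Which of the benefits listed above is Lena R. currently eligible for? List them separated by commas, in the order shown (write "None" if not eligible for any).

Service from Aug 22, 2024 to 2026-03-19: 574 days.
401(k) Plan — status part-time ✓ (not excluded); service 574 days ≥ 18 months (≈540 days) ✓; grade G8 ≥ G3 ✓; age 38 ≥ 21 ✓ → eligible.
Long-Term Disability — status part-time ✓; age 38 ≥ 21 ✓; 25 hrs/wk ≥ 24 ✓; eligible for 401(k) Plan ✓ → eligible.
Commuter Stipend — service 574 days < 5 years (≈1825 days) ✗ → not eligible.
Education Assistance — service 574 days ≥ 120 days ✓; rating 2 < 3 ✗ → not eligible.
Unlimited PTO Program — status part-time ✗ (requires full-time, seasonal, or temporary) → not eligible.
Parking Benefit — status part-time ✓; service 574 days ≥ 12 months (≈360 days) ✓; 25 hrs/wk ≥ 24 ✓ → eligible.

401(k) Plan, Long-Term Disability, Parking Benefit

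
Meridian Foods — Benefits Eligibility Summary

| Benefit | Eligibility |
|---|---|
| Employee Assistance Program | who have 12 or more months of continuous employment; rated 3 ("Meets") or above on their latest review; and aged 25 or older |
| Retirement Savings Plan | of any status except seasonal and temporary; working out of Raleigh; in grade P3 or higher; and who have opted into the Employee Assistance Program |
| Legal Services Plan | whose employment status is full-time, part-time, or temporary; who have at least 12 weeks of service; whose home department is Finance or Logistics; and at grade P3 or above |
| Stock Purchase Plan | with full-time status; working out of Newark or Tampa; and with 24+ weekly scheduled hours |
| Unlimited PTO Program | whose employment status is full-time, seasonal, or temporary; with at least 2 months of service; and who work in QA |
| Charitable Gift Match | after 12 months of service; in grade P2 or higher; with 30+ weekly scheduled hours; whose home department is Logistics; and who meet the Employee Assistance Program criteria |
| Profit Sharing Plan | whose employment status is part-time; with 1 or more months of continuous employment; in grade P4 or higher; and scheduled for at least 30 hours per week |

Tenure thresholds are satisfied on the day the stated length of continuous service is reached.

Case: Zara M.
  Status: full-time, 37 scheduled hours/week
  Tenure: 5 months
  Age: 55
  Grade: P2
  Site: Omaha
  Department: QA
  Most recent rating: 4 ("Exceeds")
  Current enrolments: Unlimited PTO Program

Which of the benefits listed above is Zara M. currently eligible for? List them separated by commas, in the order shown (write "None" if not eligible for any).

Unlimited PTO Program

Employee Assistance Program — service 5 months < 12 months ✗ → not eligible.
Retirement Savings Plan — status full-time ✓ (not excluded); site Omaha ✗ (not Raleigh) → not eligible.
Legal Services Plan — status full-time ✓; service 5 months ≥ 12 weeks (≈84 days) ✓; dept QA ✗ → not eligible.
Stock Purchase Plan — status full-time ✓; site Omaha ✗ (not Newark or Tampa) → not eligible.
Unlimited PTO Program — status full-time ✓; service 5 months ≥ 2 months ✓; dept QA ✓ → eligible.
Charitable Gift Match — service 5 months < 12 months ✗ → not eligible.
Profit Sharing Plan — status full-time ✗ (requires part-time) → not eligible.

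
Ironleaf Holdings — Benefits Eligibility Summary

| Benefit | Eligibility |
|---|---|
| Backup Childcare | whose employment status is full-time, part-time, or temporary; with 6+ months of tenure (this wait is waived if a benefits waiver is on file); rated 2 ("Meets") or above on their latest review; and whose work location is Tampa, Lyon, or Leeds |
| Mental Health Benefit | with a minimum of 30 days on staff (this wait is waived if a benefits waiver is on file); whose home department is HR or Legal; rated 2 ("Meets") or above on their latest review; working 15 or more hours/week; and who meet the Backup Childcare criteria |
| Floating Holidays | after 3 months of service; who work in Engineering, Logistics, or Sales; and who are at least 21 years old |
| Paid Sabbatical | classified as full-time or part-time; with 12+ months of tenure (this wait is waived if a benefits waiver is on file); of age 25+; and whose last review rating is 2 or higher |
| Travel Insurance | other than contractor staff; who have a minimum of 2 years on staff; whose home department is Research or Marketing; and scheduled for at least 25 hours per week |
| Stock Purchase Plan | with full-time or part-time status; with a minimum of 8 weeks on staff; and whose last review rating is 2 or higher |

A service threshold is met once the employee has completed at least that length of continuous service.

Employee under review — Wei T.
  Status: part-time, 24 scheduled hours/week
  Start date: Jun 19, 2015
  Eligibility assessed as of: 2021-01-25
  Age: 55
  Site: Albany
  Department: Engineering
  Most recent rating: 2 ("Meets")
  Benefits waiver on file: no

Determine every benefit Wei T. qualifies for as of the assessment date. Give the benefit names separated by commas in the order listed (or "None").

Service from Jun 19, 2015 to 2021-01-25: 2047 days.
Backup Childcare — status part-time ✓; no waiver, service 2047 days ≥ 6 months (≈180 days) ✓; rating 2 ≥ 2 ✓; site Albany ✗ (not Tampa, Lyon, or Leeds) → not eligible.
Mental Health Benefit — no waiver, service 2047 days ≥ 30 days ✓; dept Engineering ✗ → not eligible.
Floating Holidays — service 2047 days ≥ 3 months (≈90 days) ✓; dept Engineering ✓; age 55 ≥ 21 ✓ → eligible.
Paid Sabbatical — status part-time ✓; no waiver, service 2047 days ≥ 12 months (≈360 days) ✓; age 55 ≥ 25 ✓; rating 2 ≥ 2 ✓ → eligible.
Travel Insurance — status part-time ✓ (not excluded); service 2047 days ≥ 2 years (≈730 days) ✓; dept Engineering ✗ → not eligible.
Stock Purchase Plan — status part-time ✓; service 2047 days ≥ 8 weeks (≈56 days) ✓; rating 2 ≥ 2 ✓ → eligible.

Floating Holidays, Paid Sabbatical, Stock Purchase Plan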